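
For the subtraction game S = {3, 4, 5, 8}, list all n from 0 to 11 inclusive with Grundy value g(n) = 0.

0, 1, 2, 11

Grundy values for subtraction set {3, 4, 5, 8}:
k:     0  1  2  3  4  5  6  7  8  9 10 11
g(k):  0  0  0  1  1  1  2  2  2  3  3  0
The P-positions (g = 0) in 0..11 are 0, 1, 2, 11.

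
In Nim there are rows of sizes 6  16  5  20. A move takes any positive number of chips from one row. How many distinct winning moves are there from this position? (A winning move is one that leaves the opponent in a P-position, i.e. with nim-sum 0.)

Nim-sum: 6 ⊕ 16 ⊕ 5 ⊕ 20 = 7.
The overall nim-sum is X = 7. A row of size p has a winning move iff p XOR X < p (reduce it to p XOR X).
  6: 6 XOR 7 = 1 < 6 — winning move (to 1).
  16: 16 XOR 7 = 23 ≥ 16 — no move.
  5: 5 XOR 7 = 2 < 5 — winning move (to 2).
  20: 20 XOR 7 = 19 < 20 — winning move (to 19).
That gives 3 winning moves.

3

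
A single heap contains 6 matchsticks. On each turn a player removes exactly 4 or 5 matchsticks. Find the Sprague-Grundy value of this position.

Build the Grundy sequence with g(k) = mex{g(k−s) : s ∈ {4, 5}, s ≤ k}:
g(0) = mex{} = 0
g(1) = mex{} = 0
g(2) = mex{} = 0
g(3) = mex{} = 0
g(4) = mex{0} = 1
g(5) = mex{0} = 1
g(6) = mex{0} = 1
So g(6) = 1.

1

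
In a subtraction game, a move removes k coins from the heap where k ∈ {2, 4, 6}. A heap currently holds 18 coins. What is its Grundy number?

1

Compute g(0), g(1), … for moves {2, 4, 6}:
k:     0  1  2  3  4  5  6  7  8  9 10 11 12 13 14 15 16 17 18
g(k):  0  0  1  1  2  2  3  3  0  0  1  1  2  2  3  3  0  0  1
So g(18) = 1.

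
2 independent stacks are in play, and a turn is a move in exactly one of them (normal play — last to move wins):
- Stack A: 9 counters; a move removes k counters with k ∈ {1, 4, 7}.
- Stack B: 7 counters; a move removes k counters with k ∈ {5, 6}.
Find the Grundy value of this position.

0

For stack A, compute g(0), g(1), … with moves {1, 4, 7}:
k:     0  1  2  3  4  5  6  7  8  9
g(k):  0  1  0  1  2  0  1  2  0  1
So g(9) = 1.
Build the Grundy sequence for stack B with g(k) = mex{g(k−s) : s ∈ {5, 6}, s ≤ k}:
k:     0  1  2  3  4  5  6  7
g(k):  0  0  0  0  0  1  1  1
So g(7) = 1.
The value of a disjunctive sum is the nim-sum of the parts.
Combined value = 1 ⊕ 1 = 0.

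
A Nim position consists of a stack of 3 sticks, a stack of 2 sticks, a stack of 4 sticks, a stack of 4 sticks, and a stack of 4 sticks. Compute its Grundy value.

5

Nim-sum: 3 ^ 2 ^ 4 ^ 4 ^ 4 = 5.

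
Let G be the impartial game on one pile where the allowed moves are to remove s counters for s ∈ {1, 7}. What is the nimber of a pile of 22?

Compute g(0), g(1), … for moves {1, 7}:
k:     0  1  2  3  4  5  6  7  8  9 10 11 12 13 14 15 16 17 18 19 20 21 22
g(k):  0  1  0  1  0  1  0  1  0  1  0  1  0  1  0  1  0  1  0  1  0  1  0
So g(22) = 0.

0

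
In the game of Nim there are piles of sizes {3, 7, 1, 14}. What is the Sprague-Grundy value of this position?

11

Compute the nim-sum pairwise:
3 ⊕ 7 = 4
4 ⊕ 1 = 5
5 ⊕ 14 = 11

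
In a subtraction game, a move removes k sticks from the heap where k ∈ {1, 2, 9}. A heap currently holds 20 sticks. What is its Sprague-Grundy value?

0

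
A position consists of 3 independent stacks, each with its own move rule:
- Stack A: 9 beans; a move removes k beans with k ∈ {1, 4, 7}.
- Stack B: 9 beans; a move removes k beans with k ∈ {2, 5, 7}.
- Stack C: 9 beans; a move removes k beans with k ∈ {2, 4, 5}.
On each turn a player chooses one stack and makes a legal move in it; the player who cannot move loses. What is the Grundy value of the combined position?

Grundy values for stack A (subtraction set {1, 4, 7}):
g(0) = mex{} = 0
g(1) = mex{0} = 1
g(2) = mex{1} = 0
g(3) = mex{0} = 1
g(4) = mex{0,1} = 2
g(5) = mex{1,2} = 0
g(6) = mex{0} = 1
g(7) = mex{0,1} = 2
g(8) = mex{1,2} = 0
g(9) = mex{0} = 1
So g(9) = 1.
For stack B, compute g(0), g(1), … with moves {2, 5, 7}:
k:     0  1  2  3  4  5  6  7  8  9
g(k):  0  0  1  1  0  2  1  3  2  2
So g(9) = 2.
Grundy values for stack C (subtraction set {2, 4, 5}):
g(0) = mex{} = 0
g(1) = mex{} = 0
g(2) = mex{0} = 1
g(3) = mex{0} = 1
g(4) = mex{0,1} = 2
g(5) = mex{0,1} = 2
g(6) = mex{0,1,2} = 3
g(7) = mex{1,2} = 0
g(8) = mex{1,2,3} = 0
g(9) = mex{0,2} = 1
So g(9) = 1.
The value of a disjunctive sum is the nim-sum of the parts.
Combined value = 1 ⊕ 2 ⊕ 1 = 2.

2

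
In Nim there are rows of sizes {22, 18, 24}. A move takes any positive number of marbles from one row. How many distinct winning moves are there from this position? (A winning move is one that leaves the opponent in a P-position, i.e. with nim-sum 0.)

3

In binary:
  10110  (22)
  10010  (18)
  11000  (24)
  -----
  11100  (28)
The overall nim-sum is X = 28. A row of size p has a winning move iff p XOR X < p (reduce it to p XOR X).
  22: 22 XOR 28 = 10 < 22 — winning move (to 10).
  18: 18 XOR 28 = 14 < 18 — winning move (to 14).
  24: 24 XOR 28 = 4 < 24 — winning move (to 4).
That gives 3 winning moves.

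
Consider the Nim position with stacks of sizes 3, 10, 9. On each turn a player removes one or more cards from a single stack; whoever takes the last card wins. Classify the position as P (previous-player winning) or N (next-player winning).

P-position

Compute the nim-sum pairwise:
3 XOR 10 = 9
9 XOR 9 = 0
The nim-sum is 0, so this is a P-position: the player to move is in a losing position under optimal play.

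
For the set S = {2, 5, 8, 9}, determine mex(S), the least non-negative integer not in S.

0 is not in the set, so the mex is 0.

0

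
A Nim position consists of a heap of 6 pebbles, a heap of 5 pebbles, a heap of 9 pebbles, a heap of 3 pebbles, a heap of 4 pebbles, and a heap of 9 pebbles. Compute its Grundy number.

4

Compute the nim-sum pairwise:
6 ^ 5 = 3
3 ^ 9 = 10
10 ^ 3 = 9
9 ^ 4 = 13
13 ^ 9 = 4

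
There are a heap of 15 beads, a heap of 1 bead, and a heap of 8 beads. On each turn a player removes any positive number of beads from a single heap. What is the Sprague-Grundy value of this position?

6

Bitwise XOR of the heap sizes:
  1111  (15)
  0001  (1)
  1000  (8)
  ----
  0110  (6)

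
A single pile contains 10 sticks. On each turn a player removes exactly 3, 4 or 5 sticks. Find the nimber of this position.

0

Compute g(0), g(1), … for moves {3, 4, 5}:
g(0) = mex{} = 0
g(1) = mex{} = 0
g(2) = mex{} = 0
g(3) = mex{0} = 1
g(4) = mex{0} = 1
g(5) = mex{0} = 1
g(6) = mex{0,1} = 2
g(7) = mex{0,1} = 2
g(8) = mex{1} = 0
g(9) = mex{1,2} = 0
g(10) = mex{1,2} = 0
So g(10) = 0.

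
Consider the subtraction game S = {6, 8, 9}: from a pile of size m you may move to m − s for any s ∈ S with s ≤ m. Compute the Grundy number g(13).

2

Compute g(0), g(1), … for moves {6, 8, 9}:
g(0) = mex{} = 0
g(1) = mex{} = 0
g(2) = mex{} = 0
g(3) = mex{} = 0
g(4) = mex{} = 0
g(5) = mex{} = 0
g(6) = mex{0} = 1
g(7) = mex{0} = 1
g(8) = mex{0} = 1
g(9) = mex{0} = 1
g(10) = mex{0} = 1
g(11) = mex{0} = 1
g(12) = mex{0,1} = 2
g(13) = mex{0,1} = 2
So g(13) = 2.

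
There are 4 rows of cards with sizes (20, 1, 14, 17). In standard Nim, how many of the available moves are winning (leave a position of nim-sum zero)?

Compute the nim-sum pairwise:
20 ⊕ 1 = 21
21 ⊕ 14 = 27
27 ⊕ 17 = 10
The overall nim-sum is X = 10. A row of size p has a winning move iff p XOR X < p (reduce it to p XOR X).
  20: 20 XOR 10 = 30 ≥ 20 — no move.
  1: 1 XOR 10 = 11 ≥ 1 — no move.
  14: 14 XOR 10 = 4 < 14 — winning move (to 4).
  17: 17 XOR 10 = 27 ≥ 17 — no move.
That gives 1 winning move.

1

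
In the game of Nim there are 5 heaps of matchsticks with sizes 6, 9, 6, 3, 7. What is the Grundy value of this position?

Nim-sum: 6 ⊕ 9 ⊕ 6 ⊕ 3 ⊕ 7 = 13.

13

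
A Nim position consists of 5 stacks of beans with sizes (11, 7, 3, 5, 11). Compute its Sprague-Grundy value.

1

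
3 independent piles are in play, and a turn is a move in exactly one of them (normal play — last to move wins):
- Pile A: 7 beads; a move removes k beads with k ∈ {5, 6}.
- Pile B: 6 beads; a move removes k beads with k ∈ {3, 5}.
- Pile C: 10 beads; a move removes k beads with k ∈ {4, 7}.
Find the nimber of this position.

Grundy values for pile A (subtraction set {5, 6}):
k:     0  1  2  3  4  5  6  7
g(k):  0  0  0  0  0  1  1  1
So g(7) = 1.
Build the Grundy sequence for pile B with g(k) = mex{g(k−s) : s ∈ {3, 5}, s ≤ k}:
k:     0  1  2  3  4  5  6
g(k):  0  0  0  1  1  1  2
So g(6) = 2.
Build the Grundy sequence for pile C with g(k) = mex{g(k−s) : s ∈ {4, 7}, s ≤ k}:
g(0) = mex{} = 0
g(1) = mex{} = 0
g(2) = mex{} = 0
g(3) = mex{} = 0
g(4) = mex{0} = 1
g(5) = mex{0} = 1
g(6) = mex{0} = 1
g(7) = mex{0} = 1
g(8) = mex{0,1} = 2
g(9) = mex{0,1} = 2
g(10) = mex{0,1} = 2
So g(10) = 2.
The value of a disjunctive sum is the nim-sum of the parts.
Combined value = 1 ⊕ 2 ⊕ 2 = 1.

1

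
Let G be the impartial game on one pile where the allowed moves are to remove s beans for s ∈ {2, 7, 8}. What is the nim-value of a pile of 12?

1

Build the Grundy sequence with g(k) = mex{g(k−s) : s ∈ {2, 7, 8}, s ≤ k}:
k:     0  1  2  3  4  5  6  7  8  9 10 11 12
g(k):  0  0  1  1  0  0  1  1  2  2  0  3  1
So g(12) = 1.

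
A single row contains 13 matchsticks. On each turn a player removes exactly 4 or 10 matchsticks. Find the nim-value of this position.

Build the Grundy sequence with g(k) = mex{g(k−s) : s ∈ {4, 10}, s ≤ k}:
g(0) = mex{} = 0
g(1) = mex{} = 0
g(2) = mex{} = 0
g(3) = mex{} = 0
g(4) = mex{0} = 1
g(5) = mex{0} = 1
g(6) = mex{0} = 1
g(7) = mex{0} = 1
g(8) = mex{1} = 0
g(9) = mex{1} = 0
g(10) = mex{0,1} = 2
g(11) = mex{0,1} = 2
g(12) = mex{0} = 1
g(13) = mex{0} = 1
So g(13) = 1.

1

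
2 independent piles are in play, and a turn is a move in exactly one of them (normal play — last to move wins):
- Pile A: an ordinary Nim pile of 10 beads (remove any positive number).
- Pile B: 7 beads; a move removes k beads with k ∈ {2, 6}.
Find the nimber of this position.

11

Pile A is a plain Nim pile of size 10, so its Grundy value is 10.
Grundy values for pile B (subtraction set {2, 6}):
g(0) = mex{} = 0
g(1) = mex{} = 0
g(2) = mex{0} = 1
g(3) = mex{0} = 1
g(4) = mex{1} = 0
g(5) = mex{1} = 0
g(6) = mex{0} = 1
g(7) = mex{0} = 1
So g(7) = 1.
The value of a disjunctive sum is the nim-sum of the parts.
Combined value = 10 ⊕ 1 = 11.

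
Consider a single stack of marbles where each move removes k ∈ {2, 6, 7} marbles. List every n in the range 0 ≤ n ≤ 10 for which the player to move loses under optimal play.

0, 1, 4, 5, 9

Grundy values for subtraction set {2, 6, 7}:
g(0) = mex{} = 0
g(1) = mex{} = 0
g(2) = mex{0} = 1
g(3) = mex{0} = 1
g(4) = mex{1} = 0
g(5) = mex{1} = 0
g(6) = mex{0} = 1
g(7) = mex{0} = 1
g(8) = mex{0,1} = 2
g(9) = mex{1} = 0
g(10) = mex{0,1,2} = 3
The P-positions (g = 0) in 0..10 are 0, 1, 4, 5, 9.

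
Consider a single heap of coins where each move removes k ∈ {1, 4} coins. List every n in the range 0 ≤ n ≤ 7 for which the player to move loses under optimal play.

Build the Grundy sequence with g(k) = mex{g(k−s) : s ∈ {1, 4}, s ≤ k}:
k:     0  1  2  3  4  5  6  7
g(k):  0  1  0  1  2  0  1  0
The P-positions (g = 0) in 0..7 are 0, 2, 5, 7.

0, 2, 5, 7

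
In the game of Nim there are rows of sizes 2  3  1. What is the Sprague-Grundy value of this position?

Compute the nim-sum pairwise:
2 ⊕ 3 = 1
1 ⊕ 1 = 0

0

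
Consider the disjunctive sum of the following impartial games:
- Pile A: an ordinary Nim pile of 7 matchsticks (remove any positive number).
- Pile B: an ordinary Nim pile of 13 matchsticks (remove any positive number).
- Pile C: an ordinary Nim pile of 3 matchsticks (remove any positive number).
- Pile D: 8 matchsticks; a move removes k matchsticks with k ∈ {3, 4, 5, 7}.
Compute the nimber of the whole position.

11

Pile A is a plain Nim pile of size 7, so its Grundy value is 7.
Pile B is a plain Nim pile of size 13, so its Grundy value is 13.
Pile C is a plain Nim pile of size 3, so its Grundy value is 3.
For pile D, compute g(0), g(1), … with moves {3, 4, 5, 7}:
g(0) = mex{} = 0
g(1) = mex{} = 0
g(2) = mex{} = 0
g(3) = mex{0} = 1
g(4) = mex{0} = 1
g(5) = mex{0} = 1
g(6) = mex{0,1} = 2
g(7) = mex{0,1} = 2
g(8) = mex{0,1} = 2
So g(8) = 2.
The value of a disjunctive sum is the nim-sum of the parts.
Combined value = 7 ⊕ 13 ⊕ 3 ⊕ 2 = 11.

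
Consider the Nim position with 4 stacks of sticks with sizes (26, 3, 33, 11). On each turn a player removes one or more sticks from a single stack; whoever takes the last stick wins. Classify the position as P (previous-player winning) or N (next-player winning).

N-position

Compute the nim-sum pairwise:
26 ^ 3 = 25
25 ^ 33 = 56
56 ^ 11 = 51
The nim-sum is 51 ≠ 0, so this is an N-position: the player to move can win.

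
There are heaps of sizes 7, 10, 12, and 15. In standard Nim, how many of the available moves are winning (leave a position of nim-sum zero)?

3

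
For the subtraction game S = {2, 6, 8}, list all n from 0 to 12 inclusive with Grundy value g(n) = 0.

0, 1, 4, 5

Build the Grundy sequence with g(k) = mex{g(k−s) : s ∈ {2, 6, 8}, s ≤ k}:
g(0) = mex{} = 0
g(1) = mex{} = 0
g(2) = mex{0} = 1
g(3) = mex{0} = 1
g(4) = mex{1} = 0
g(5) = mex{1} = 0
g(6) = mex{0} = 1
g(7) = mex{0} = 1
g(8) = mex{0,1} = 2
g(9) = mex{0,1} = 2
g(10) = mex{0,1,2} = 3
g(11) = mex{0,1,2} = 3
g(12) = mex{0,1,3} = 2
The P-positions (g = 0) in 0..12 are 0, 1, 4, 5.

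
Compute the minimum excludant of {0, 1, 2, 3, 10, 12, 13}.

4

The values 0, 1, 2, 3 are all present; 4 is the first non-negative integer missing from the set.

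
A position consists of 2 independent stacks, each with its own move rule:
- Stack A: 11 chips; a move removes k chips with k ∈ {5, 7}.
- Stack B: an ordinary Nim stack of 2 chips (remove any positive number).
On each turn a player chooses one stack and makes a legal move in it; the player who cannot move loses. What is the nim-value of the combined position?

Grundy values for stack A (subtraction set {5, 7}):
k:     0  1  2  3  4  5  6  7  8  9 10 11
g(k):  0  0  0  0  0  1  1  1  1  1  2  2
So g(11) = 2.
Stack B is a plain Nim stack of size 2, so its Grundy value is 2.
The value of a disjunctive sum is the nim-sum of the parts.
Combined value = 2 ⊕ 2 = 0.

0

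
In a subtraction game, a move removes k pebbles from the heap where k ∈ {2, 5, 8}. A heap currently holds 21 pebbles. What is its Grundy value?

Grundy values for subtraction set {2, 5, 8}:
k:     0  1  2  3  4  5  6  7  8  9 10 11 12 13 14 15 16 17 18 19 20 21
g(k):  0  0  1  1  0  2  1  0  2  1  0  0  1  1  0  2  1  0  2  1  0  0
So g(21) = 0.

0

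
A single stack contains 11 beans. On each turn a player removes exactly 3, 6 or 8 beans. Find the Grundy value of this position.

0

Build the Grundy sequence with g(k) = mex{g(k−s) : s ∈ {3, 6, 8}, s ≤ k}:
k:     0  1  2  3  4  5  6  7  8  9 10 11
g(k):  0  0  0  1  1  1  2  2  2  3  3  0
So g(11) = 0.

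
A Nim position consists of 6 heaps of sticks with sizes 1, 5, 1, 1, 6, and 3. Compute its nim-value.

1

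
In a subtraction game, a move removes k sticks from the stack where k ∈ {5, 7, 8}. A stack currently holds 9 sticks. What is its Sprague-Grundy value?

1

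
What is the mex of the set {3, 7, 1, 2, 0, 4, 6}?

5

The values 0, 1, 2, 3, 4 are all present; 5 is the first non-negative integer missing from the set.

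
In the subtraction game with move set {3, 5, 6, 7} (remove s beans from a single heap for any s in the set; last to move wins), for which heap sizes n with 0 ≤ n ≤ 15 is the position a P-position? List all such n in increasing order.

Grundy values for subtraction set {3, 5, 6, 7}:
k:     0  1  2  3  4  5  6  7  8  9 10 11 12 13 14 15
g(k):  0  0  0  1  1  1  2  2  2  3  0  0  0  1  1  1
The P-positions (g = 0) in 0..15 are 0, 1, 2, 10, 11, 12.

0, 1, 2, 10, 11, 12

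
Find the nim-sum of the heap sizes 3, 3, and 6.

6

Bitwise XOR of the heap sizes:
  011  (3)
  011  (3)
  110  (6)
  ---
  110  (6)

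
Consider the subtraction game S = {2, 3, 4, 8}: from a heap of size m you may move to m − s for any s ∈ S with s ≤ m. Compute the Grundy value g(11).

2

Build the Grundy sequence with g(k) = mex{g(k−s) : s ∈ {2, 3, 4, 8}, s ≤ k}:
k:     0  1  2  3  4  5  6  7  8  9 10 11
g(k):  0  0  1  1  2  2  0  0  1  1  2  2
So g(11) = 2.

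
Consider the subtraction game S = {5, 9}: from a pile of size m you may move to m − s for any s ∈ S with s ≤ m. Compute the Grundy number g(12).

2

Compute g(0), g(1), … for moves {5, 9}:
k:     0  1  2  3  4  5  6  7  8  9 10 11 12
g(k):  0  0  0  0  0  1  1  1  1  1  2  2  2
So g(12) = 2.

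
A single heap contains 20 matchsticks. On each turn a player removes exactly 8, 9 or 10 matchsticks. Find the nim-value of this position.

0

Grundy values for subtraction set {8, 9, 10}:
k:     0  1  2  3  4  5  6  7  8  9 10 11 12 13 14 15 16 17 18 19 20
g(k):  0  0  0  0  0  0  0  0  1  1  1  1  1  1  1  1  2  2  0  0  0
So g(20) = 0.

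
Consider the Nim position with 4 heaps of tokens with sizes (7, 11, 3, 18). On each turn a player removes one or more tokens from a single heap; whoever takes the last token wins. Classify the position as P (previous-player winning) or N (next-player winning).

Bitwise XOR of the heap sizes:
  00111  (7)
  01011  (11)
  00011  (3)
  10010  (18)
  -----
  11101  (29)
The nim-sum is 29 ≠ 0, so this is an N-position: the player to move can win.

N-position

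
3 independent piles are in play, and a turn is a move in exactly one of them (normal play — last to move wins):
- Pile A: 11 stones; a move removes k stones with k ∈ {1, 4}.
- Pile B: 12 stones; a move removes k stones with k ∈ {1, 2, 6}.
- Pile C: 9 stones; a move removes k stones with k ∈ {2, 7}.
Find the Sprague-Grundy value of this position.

3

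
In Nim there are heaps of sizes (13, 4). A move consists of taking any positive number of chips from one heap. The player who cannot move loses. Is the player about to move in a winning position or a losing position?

Winning position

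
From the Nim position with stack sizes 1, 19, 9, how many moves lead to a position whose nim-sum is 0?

1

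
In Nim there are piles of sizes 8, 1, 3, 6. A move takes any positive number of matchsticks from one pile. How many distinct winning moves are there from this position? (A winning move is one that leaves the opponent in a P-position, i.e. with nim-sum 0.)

1

Write each in binary and XOR column by column:
  1000  (8)
  0001  (1)
  0011  (3)
  0110  (6)
  ----
  1100  (12)
The overall nim-sum is X = 12. A pile of size p has a winning move iff p XOR X < p (reduce it to p XOR X).
  8: 8 XOR 12 = 4 < 8 — winning move (to 4).
  1: 1 XOR 12 = 13 ≥ 1 — no move.
  3: 3 XOR 12 = 15 ≥ 3 — no move.
  6: 6 XOR 12 = 10 ≥ 6 — no move.
That gives 1 winning move.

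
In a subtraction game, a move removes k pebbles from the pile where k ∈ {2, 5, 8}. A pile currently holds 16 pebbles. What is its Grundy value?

Grundy values for subtraction set {2, 5, 8}:
k:     0  1  2  3  4  5  6  7  8  9 10 11 12 13 14 15 16
g(k):  0  0  1  1  0  2  1  0  2  1  0  0  1  1  0  2  1
So g(16) = 1.

1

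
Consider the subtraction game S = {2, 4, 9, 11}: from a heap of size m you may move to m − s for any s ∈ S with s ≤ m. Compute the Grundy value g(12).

Grundy values for subtraction set {2, 4, 9, 11}:
k:     0  1  2  3  4  5  6  7  8  9 10 11 12
g(k):  0  0  1  1  2  2  0  0  1  1  2  2  3
So g(12) = 3.

3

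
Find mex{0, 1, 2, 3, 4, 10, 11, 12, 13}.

The values 0, 1, 2, 3, 4 are all present; 5 is the first non-negative integer missing from the set.

5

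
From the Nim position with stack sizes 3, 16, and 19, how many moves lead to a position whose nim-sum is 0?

0

Bitwise XOR of the heap sizes:
  00011  (3)
  10000  (16)
  10011  (19)
  -----
  00000  (0)
The nim-sum is already 0, so every move leaves a nonzero nim-sum — there are no winning moves.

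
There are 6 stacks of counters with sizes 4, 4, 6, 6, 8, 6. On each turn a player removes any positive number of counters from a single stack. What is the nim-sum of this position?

Nim-sum: 4 ⊕ 4 ⊕ 6 ⊕ 6 ⊕ 8 ⊕ 6 = 14.

14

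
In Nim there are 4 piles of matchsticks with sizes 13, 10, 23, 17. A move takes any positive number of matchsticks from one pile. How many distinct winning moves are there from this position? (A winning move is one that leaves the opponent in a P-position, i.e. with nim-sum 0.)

Nim-sum: 13 ^ 10 ^ 23 ^ 17 = 1.
The overall nim-sum is X = 1. A pile of size p has a winning move iff p XOR X < p (reduce it to p XOR X).
  13: 13 XOR 1 = 12 < 13 — winning move (to 12).
  10: 10 XOR 1 = 11 ≥ 10 — no move.
  23: 23 XOR 1 = 22 < 23 — winning move (to 22).
  17: 17 XOR 1 = 16 < 17 — winning move (to 16).
That gives 3 winning moves.

3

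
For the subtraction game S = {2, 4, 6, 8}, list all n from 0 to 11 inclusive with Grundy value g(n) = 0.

Compute g(0), g(1), … for moves {2, 4, 6, 8}:
g(0) = mex{} = 0
g(1) = mex{} = 0
g(2) = mex{0} = 1
g(3) = mex{0} = 1
g(4) = mex{0,1} = 2
g(5) = mex{0,1} = 2
g(6) = mex{0,1,2} = 3
g(7) = mex{0,1,2} = 3
g(8) = mex{0,1,2,3} = 4
g(9) = mex{0,1,2,3} = 4
g(10) = mex{1,2,3,4} = 0
g(11) = mex{1,2,3,4} = 0
The P-positions (g = 0) in 0..11 are 0, 1, 10, 11.

0, 1, 10, 11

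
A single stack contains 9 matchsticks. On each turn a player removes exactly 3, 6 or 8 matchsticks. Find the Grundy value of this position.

3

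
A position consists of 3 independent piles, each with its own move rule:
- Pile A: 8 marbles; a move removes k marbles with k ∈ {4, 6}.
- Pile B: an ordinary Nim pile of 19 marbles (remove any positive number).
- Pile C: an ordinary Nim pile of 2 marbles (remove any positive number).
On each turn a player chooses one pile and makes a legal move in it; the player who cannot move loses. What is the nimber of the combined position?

19

For pile A, compute g(0), g(1), … with moves {4, 6}:
k:     0  1  2  3  4  5  6  7  8
g(k):  0  0  0  0  1  1  1  1  2
So g(8) = 2.
Pile B is a plain Nim pile of size 19, so its Grundy value is 19.
Pile C is a plain Nim pile of size 2, so its Grundy value is 2.
By the Sprague-Grundy theorem, the Grundy value of a sum of independent games is the XOR of the component values.
Combined value = 2 XOR 19 XOR 2 = 19.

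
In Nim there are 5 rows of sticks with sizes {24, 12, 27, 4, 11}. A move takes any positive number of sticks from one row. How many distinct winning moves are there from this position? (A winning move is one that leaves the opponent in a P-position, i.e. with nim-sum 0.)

0

Compute the nim-sum pairwise:
24 ^ 12 = 20
20 ^ 27 = 15
15 ^ 4 = 11
11 ^ 11 = 0
The nim-sum is already 0, so every move leaves a nonzero nim-sum — there are no winning moves.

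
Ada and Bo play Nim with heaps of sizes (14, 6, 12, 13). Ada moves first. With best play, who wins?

Ada wins

Bitwise XOR of the heap sizes:
  1110  (14)
  0110  (6)
  1100  (12)
  1101  (13)
  ----
  1001  (9)
The nim-sum is 9 ≠ 0, so this is an N-position: the player to move can win; Ada has a winning move.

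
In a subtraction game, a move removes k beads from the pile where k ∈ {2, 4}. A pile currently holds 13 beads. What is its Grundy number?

Grundy values for subtraction set {2, 4}:
k:     0  1  2  3  4  5  6  7  8  9 10 11 12 13
g(k):  0  0  1  1  2  2  0  0  1  1  2  2  0  0
So g(13) = 0.

0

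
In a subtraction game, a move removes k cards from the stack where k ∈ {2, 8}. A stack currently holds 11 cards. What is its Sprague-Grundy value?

0

Build the Grundy sequence with g(k) = mex{g(k−s) : s ∈ {2, 8}, s ≤ k}:
g(0) = mex{} = 0
g(1) = mex{} = 0
g(2) = mex{0} = 1
g(3) = mex{0} = 1
g(4) = mex{1} = 0
g(5) = mex{1} = 0
g(6) = mex{0} = 1
g(7) = mex{0} = 1
g(8) = mex{0,1} = 2
g(9) = mex{0,1} = 2
g(10) = mex{1,2} = 0
g(11) = mex{1,2} = 0
So g(11) = 0.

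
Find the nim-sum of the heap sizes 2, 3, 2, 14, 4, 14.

Nim-sum: 2 ^ 3 ^ 2 ^ 14 ^ 4 ^ 14 = 7.

7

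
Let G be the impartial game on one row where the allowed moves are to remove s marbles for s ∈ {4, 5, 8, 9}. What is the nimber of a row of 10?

2

Grundy values for subtraction set {4, 5, 8, 9}:
k:     0  1  2  3  4  5  6  7  8  9 10
g(k):  0  0  0  0  1  1  1  1  2  2  2
So g(10) = 2.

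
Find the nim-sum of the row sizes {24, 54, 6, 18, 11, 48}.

Write each in binary and XOR column by column:
  011000  (24)
  110110  (54)
  000110  (6)
  010010  (18)
  001011  (11)
  110000  (48)
  ------
  000001  (1)

1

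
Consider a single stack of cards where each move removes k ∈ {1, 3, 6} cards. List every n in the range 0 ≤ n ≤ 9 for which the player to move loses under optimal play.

0, 2, 4, 9

Build the Grundy sequence with g(k) = mex{g(k−s) : s ∈ {1, 3, 6}, s ≤ k}:
k:     0  1  2  3  4  5  6  7  8  9
g(k):  0  1  0  1  0  1  2  3  2  0
The P-positions (g = 0) in 0..9 are 0, 2, 4, 9.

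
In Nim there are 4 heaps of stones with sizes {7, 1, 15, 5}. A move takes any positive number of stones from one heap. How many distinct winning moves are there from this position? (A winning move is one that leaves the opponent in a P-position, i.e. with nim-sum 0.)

1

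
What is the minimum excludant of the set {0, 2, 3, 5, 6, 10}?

1

0 is in the set but 1 is not, so the mex is 1.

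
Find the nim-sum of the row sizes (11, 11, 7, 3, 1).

5

Compute the nim-sum pairwise:
11 ⊕ 11 = 0
0 ⊕ 7 = 7
7 ⊕ 3 = 4
4 ⊕ 1 = 5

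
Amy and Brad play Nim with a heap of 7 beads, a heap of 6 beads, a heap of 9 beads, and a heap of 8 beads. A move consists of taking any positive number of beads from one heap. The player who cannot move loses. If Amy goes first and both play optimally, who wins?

Brad wins

Compute the nim-sum pairwise:
7 ^ 6 = 1
1 ^ 9 = 8
8 ^ 8 = 0
The nim-sum is 0, so this is a P-position: the player to move is in a losing position under optimal play; Amy is about to move from it and so loses — Brad wins.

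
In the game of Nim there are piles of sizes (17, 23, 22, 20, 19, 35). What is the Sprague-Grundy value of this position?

In binary:
  010001  (17)
  010111  (23)
  010110  (22)
  010100  (20)
  010011  (19)
  100011  (35)
  ------
  110100  (52)

52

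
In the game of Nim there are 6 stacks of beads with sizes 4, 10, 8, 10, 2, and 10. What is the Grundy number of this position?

4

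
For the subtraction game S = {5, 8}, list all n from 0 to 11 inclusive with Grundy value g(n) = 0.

0, 1, 2, 3, 4

Grundy values for subtraction set {5, 8}:
g(0) = mex{} = 0
g(1) = mex{} = 0
g(2) = mex{} = 0
g(3) = mex{} = 0
g(4) = mex{} = 0
g(5) = mex{0} = 1
g(6) = mex{0} = 1
g(7) = mex{0} = 1
g(8) = mex{0} = 1
g(9) = mex{0} = 1
g(10) = mex{0,1} = 2
g(11) = mex{0,1} = 2
The P-positions (g = 0) in 0..11 are 0, 1, 2, 3, 4.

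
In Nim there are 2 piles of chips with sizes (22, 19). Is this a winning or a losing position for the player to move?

Compute the nim-sum pairwise:
22 ^ 19 = 5
The nim-sum is 5 ≠ 0, so this is an N-position: the player to move can win.

Winning position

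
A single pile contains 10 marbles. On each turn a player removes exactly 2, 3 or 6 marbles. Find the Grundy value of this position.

0

Build the Grundy sequence with g(k) = mex{g(k−s) : s ∈ {2, 3, 6}, s ≤ k}:
g(0) = mex{} = 0
g(1) = mex{} = 0
g(2) = mex{0} = 1
g(3) = mex{0} = 1
g(4) = mex{0,1} = 2
g(5) = mex{1} = 0
g(6) = mex{0,1,2} = 3
g(7) = mex{0,2} = 1
g(8) = mex{0,1,3} = 2
g(9) = mex{1,3} = 0
g(10) = mex{1,2} = 0
So g(10) = 0.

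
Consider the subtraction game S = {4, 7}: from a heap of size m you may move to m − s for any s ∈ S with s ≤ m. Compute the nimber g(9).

2

Grundy values for subtraction set {4, 7}:
k:     0  1  2  3  4  5  6  7  8  9
g(k):  0  0  0  0  1  1  1  1  2  2
So g(9) = 2.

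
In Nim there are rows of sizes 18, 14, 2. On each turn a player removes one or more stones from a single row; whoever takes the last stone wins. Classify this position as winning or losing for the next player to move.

Compute the nim-sum pairwise:
18 ^ 14 = 28
28 ^ 2 = 30
The nim-sum is 30 ≠ 0, so this is an N-position: the player to move can win.

Winning position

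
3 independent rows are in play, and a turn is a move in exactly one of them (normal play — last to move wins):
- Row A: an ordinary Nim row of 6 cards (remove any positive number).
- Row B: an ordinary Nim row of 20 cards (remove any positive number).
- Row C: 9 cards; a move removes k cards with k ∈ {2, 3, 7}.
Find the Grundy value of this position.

16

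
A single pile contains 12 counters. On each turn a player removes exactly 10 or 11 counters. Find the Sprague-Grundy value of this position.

Compute g(0), g(1), … for moves {10, 11}:
k:     0  1  2  3  4  5  6  7  8  9 10 11 12
g(k):  0  0  0  0  0  0  0  0  0  0  1  1  1
So g(12) = 1.

1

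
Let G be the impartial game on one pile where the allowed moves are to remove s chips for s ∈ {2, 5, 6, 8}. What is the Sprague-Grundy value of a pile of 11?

Compute g(0), g(1), … for moves {2, 5, 6, 8}:
g(0) = mex{} = 0
g(1) = mex{} = 0
g(2) = mex{0} = 1
g(3) = mex{0} = 1
g(4) = mex{1} = 0
g(5) = mex{0,1} = 2
g(6) = mex{0} = 1
g(7) = mex{0,1,2} = 3
g(8) = mex{0,1} = 2
g(9) = mex{0,1,3} = 2
g(10) = mex{0,1,2} = 3
g(11) = mex{1,2} = 0
So g(11) = 0.

0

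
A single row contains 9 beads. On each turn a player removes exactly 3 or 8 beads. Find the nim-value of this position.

Build the Grundy sequence with g(k) = mex{g(k−s) : s ∈ {3, 8}, s ≤ k}:
k:     0  1  2  3  4  5  6  7  8  9
g(k):  0  0  0  1  1  1  0  0  2  1
So g(9) = 1.

1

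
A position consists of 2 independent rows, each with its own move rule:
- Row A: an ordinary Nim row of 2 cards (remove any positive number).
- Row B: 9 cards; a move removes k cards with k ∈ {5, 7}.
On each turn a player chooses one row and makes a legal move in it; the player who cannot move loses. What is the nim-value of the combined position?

3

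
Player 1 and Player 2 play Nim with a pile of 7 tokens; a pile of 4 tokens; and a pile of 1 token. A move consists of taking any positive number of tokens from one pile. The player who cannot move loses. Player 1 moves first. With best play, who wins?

Player 1 wins

Compute the nim-sum pairwise:
7 ⊕ 4 = 3
3 ⊕ 1 = 2
The nim-sum is 2 ≠ 0, so this is an N-position: the player to move can win; Player 1 has a winning move.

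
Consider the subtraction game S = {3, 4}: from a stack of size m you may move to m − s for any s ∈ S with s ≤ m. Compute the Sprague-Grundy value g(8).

0

Build the Grundy sequence with g(k) = mex{g(k−s) : s ∈ {3, 4}, s ≤ k}:
k:     0  1  2  3  4  5  6  7  8
g(k):  0  0  0  1  1  1  2  0  0
So g(8) = 0.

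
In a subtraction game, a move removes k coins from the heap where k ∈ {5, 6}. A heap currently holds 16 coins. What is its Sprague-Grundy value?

1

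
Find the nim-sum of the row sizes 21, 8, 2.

31

Nim-sum: 21 XOR 8 XOR 2 = 31.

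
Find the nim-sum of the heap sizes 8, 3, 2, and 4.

13

Write each in binary and XOR column by column:
  1000  (8)
  0011  (3)
  0010  (2)
  0100  (4)
  ----
  1101  (13)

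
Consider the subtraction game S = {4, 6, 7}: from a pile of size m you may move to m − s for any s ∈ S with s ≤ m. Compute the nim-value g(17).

1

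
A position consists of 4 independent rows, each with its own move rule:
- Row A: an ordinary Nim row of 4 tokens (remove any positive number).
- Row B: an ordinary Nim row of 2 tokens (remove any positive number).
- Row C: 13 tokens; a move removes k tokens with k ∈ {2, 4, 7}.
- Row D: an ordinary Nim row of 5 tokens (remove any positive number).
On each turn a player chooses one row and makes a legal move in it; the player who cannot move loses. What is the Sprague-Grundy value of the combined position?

1

Row A is a plain Nim row of size 4, so its Grundy value is 4.
Row B is a plain Nim row of size 2, so its Grundy value is 2.
For row C, compute g(0), g(1), … with moves {2, 4, 7}:
k:     0  1  2  3  4  5  6  7  8  9 10 11 12 13
g(k):  0  0  1  1  2  2  0  3  1  0  2  1  0  2
So g(13) = 2.
Row D is a plain Nim row of size 5, so its Grundy value is 5.
By the Sprague-Grundy theorem, the Grundy value of a sum of independent games is the XOR of the component values.
Combined value = 4 ⊕ 2 ⊕ 2 ⊕ 5 = 1.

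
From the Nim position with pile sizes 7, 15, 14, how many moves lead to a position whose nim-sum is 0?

3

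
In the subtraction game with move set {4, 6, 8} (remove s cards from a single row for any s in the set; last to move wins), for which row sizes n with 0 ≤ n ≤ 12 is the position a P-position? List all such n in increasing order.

Grundy values for subtraction set {4, 6, 8}:
k:     0  1  2  3  4  5  6  7  8  9 10 11 12
g(k):  0  0  0  0  1  1  1  1  2  2  2  2  0
The P-positions (g = 0) in 0..12 are 0, 1, 2, 3, 12.

0, 1, 2, 3, 12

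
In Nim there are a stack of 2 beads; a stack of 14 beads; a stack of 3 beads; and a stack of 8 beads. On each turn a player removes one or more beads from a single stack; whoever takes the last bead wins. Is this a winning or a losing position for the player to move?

Nim-sum: 2 XOR 14 XOR 3 XOR 8 = 7.
The nim-sum is 7 ≠ 0, so this is an N-position: the player to move can win.

Winning position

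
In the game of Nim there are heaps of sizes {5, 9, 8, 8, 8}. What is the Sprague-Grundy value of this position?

4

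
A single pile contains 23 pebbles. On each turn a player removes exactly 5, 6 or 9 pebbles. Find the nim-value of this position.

Grundy values for subtraction set {5, 6, 9}:
k:     0  1  2  3  4  5  6  7  8  9 10 11 12 13 14 15 16 17 18 19 20 21 22 23
g(k):  0  0  0  0  0  1  1  1  1  1  2  2  2  2  0  0  0  0  0  1  1  1  1  1
So g(23) = 1.

1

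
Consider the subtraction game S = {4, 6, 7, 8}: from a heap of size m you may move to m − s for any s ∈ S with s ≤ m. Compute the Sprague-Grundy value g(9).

2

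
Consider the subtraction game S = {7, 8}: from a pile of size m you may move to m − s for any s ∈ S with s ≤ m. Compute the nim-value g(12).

1

Compute g(0), g(1), … for moves {7, 8}:
g(0) = mex{} = 0
g(1) = mex{} = 0
g(2) = mex{} = 0
g(3) = mex{} = 0
g(4) = mex{} = 0
g(5) = mex{} = 0
g(6) = mex{} = 0
g(7) = mex{0} = 1
g(8) = mex{0} = 1
g(9) = mex{0} = 1
g(10) = mex{0} = 1
g(11) = mex{0} = 1
g(12) = mex{0} = 1
So g(12) = 1.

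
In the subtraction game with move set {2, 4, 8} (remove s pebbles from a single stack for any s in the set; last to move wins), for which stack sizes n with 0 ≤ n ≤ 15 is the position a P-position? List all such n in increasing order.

Build the Grundy sequence with g(k) = mex{g(k−s) : s ∈ {2, 4, 8}, s ≤ k}:
k:     0  1  2  3  4  5  6  7  8  9 10 11 12 13 14 15
g(k):  0  0  1  1  2  2  0  0  1  1  2  2  0  0  1  1
The P-positions (g = 0) in 0..15 are 0, 1, 6, 7, 12, 13.

0, 1, 6, 7, 12, 13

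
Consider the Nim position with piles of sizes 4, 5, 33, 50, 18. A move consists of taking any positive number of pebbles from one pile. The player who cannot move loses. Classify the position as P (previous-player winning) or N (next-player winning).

Nim-sum: 4 XOR 5 XOR 33 XOR 50 XOR 18 = 0.
The nim-sum is 0, so this is a P-position: the player to move is in a losing position under optimal play.

P-position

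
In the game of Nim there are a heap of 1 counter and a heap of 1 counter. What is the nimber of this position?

Compute the nim-sum pairwise:
1 ^ 1 = 0

0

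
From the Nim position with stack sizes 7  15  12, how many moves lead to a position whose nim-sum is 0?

3

Nim-sum: 7 XOR 15 XOR 12 = 4.
The overall nim-sum is X = 4. A stack of size p has a winning move iff p XOR X < p (reduce it to p XOR X).
  7: 7 XOR 4 = 3 < 7 — winning move (to 3).
  15: 15 XOR 4 = 11 < 15 — winning move (to 11).
  12: 12 XOR 4 = 8 < 12 — winning move (to 8).
That gives 3 winning moves.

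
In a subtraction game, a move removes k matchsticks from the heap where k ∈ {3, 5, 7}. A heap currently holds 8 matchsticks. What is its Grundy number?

2

Compute g(0), g(1), … for moves {3, 5, 7}:
g(0) = mex{} = 0
g(1) = mex{} = 0
g(2) = mex{} = 0
g(3) = mex{0} = 1
g(4) = mex{0} = 1
g(5) = mex{0} = 1
g(6) = mex{0,1} = 2
g(7) = mex{0,1} = 2
g(8) = mex{0,1} = 2
So g(8) = 2.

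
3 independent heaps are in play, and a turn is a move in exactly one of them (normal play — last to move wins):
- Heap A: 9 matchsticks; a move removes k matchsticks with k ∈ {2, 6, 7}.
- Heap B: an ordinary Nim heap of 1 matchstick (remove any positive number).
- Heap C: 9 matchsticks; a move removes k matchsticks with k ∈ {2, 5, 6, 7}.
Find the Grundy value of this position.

Build the Grundy sequence for heap A with g(k) = mex{g(k−s) : s ∈ {2, 6, 7}, s ≤ k}:
k:     0  1  2  3  4  5  6  7  8  9
g(k):  0  0  1  1  0  0  1  1  2  0
So g(9) = 0.
Heap B is a plain Nim heap of size 1, so its Grundy value is 1.
Grundy values for heap C (subtraction set {2, 5, 6, 7}):
k:     0  1  2  3  4  5  6  7  8  9
g(k):  0  0  1  1  0  2  1  3  2  2
So g(9) = 2.
The value of a disjunctive sum is the nim-sum of the parts.
Combined value = 0 ⊕ 1 ⊕ 2 = 3.

3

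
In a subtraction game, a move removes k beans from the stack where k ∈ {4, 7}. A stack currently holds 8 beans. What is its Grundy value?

Compute g(0), g(1), … for moves {4, 7}:
g(0) = mex{} = 0
g(1) = mex{} = 0
g(2) = mex{} = 0
g(3) = mex{} = 0
g(4) = mex{0} = 1
g(5) = mex{0} = 1
g(6) = mex{0} = 1
g(7) = mex{0} = 1
g(8) = mex{0,1} = 2
So g(8) = 2.

2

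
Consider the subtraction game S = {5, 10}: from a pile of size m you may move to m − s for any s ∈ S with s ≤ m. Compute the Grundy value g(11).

2

Build the Grundy sequence with g(k) = mex{g(k−s) : s ∈ {5, 10}, s ≤ k}:
g(0) = mex{} = 0
g(1) = mex{} = 0
g(2) = mex{} = 0
g(3) = mex{} = 0
g(4) = mex{} = 0
g(5) = mex{0} = 1
g(6) = mex{0} = 1
g(7) = mex{0} = 1
g(8) = mex{0} = 1
g(9) = mex{0} = 1
g(10) = mex{0,1} = 2
g(11) = mex{0,1} = 2
So g(11) = 2.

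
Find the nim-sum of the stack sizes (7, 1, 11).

13

Nim-sum: 7 XOR 1 XOR 11 = 13.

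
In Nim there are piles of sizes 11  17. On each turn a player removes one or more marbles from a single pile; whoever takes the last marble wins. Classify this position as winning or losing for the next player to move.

Bitwise XOR of the heap sizes:
  01011  (11)
  10001  (17)
  -----
  11010  (26)
The nim-sum is 26 ≠ 0, so this is an N-position: the player to move can win.

Winning position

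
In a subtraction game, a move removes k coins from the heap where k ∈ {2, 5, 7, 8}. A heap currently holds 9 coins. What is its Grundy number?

2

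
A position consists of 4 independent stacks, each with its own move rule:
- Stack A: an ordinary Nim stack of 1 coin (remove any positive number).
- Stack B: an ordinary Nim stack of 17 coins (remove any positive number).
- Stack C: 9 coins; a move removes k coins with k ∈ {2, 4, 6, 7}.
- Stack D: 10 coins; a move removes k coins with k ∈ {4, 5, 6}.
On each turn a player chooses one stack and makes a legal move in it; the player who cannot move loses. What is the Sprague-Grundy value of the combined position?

16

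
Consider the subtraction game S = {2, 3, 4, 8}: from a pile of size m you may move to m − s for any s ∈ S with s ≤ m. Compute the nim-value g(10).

Grundy values for subtraction set {2, 3, 4, 8}:
k:     0  1  2  3  4  5  6  7  8  9 10
g(k):  0  0  1  1  2  2  0  0  1  1  2
So g(10) = 2.

2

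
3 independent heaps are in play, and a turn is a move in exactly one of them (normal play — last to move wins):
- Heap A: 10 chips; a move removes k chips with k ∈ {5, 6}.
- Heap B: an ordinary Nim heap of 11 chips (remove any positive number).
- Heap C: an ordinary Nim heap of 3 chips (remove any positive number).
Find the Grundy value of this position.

10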